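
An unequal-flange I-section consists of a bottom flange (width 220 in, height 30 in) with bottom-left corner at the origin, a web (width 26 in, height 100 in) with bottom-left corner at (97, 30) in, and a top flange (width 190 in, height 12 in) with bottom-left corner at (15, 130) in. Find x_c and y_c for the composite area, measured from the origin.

x_c = 110.00 in, y_c = 53.75 in

bottom flange: A = 220 × 30 = 6600.00, centroid at (110.00, 15.00).
web: A = 26 × 100 = 2600.00, centroid at (110.00, 80.00).
top flange: A = 190 × 12 = 2280.00, centroid at (110.00, 136.00).
ΣA = 11480.00 in²
ΣAx_c = (6600.00)(110.00) + (2600.00)(110.00) + (2280.00)(110.00) = 1262800.00 in³
ΣAy_c = (6600.00)(15.00) + (2600.00)(80.00) + (2280.00)(136.00) = 617080.00 in³
x_c = 1262800.00 / 11480.00 = 110.00 in
y_c = 617080.00 / 11480.00 = 53.75 in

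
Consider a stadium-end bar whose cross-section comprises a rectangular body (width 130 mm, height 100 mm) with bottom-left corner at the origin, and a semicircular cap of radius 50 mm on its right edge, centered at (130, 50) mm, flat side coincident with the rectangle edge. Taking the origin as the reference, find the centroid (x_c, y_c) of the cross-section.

x_c = 85.00 mm, y_c = 50.00 mm

rectangular body: A = 130 × 100 = 13000.00, centroid at (65.00, 50.00).
semicircular end: A = ½π·50² = 3926.99, centroid at (151.22, 50.00).
ΣA = 16926.99 mm²
ΣAx_c = (13000.00)(65.00) + (3926.99)(151.22) = 1438842.14 mm³
ΣAy_c = (13000.00)(50.00) + (3926.99)(50.00) = 846349.54 mm³
x_c = 1438842.14 / 16926.99 = 85.00 mm
y_c = 846349.54 / 16926.99 = 50.00 mm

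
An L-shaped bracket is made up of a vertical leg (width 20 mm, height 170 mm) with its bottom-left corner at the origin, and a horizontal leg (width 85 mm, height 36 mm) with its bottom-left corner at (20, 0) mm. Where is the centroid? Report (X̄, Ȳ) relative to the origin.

X̄ = 34.87 mm, Ȳ = 53.26 mm

Part | A | x̄ᵢ | ȳᵢ | A·x̄ᵢ | A·ȳᵢ
vertical leg | 3400.00 | 10.00 | 85.00 | 34000.00 | 289000.00
horizontal leg | 3060.00 | 62.50 | 18.00 | 191250.00 | 55080.00
Σ | 6460.00 |  |  | 225250.00 | 344080.00
X̄ = 225250.00 / 6460.00 = 34.87 mm
Ȳ = 344080.00 / 6460.00 = 53.26 mm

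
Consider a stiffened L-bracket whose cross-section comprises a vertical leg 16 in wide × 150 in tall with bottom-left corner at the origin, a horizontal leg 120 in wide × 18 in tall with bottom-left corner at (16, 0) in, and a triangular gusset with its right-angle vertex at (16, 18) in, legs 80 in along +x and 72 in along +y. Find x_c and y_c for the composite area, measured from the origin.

x_c = 41.16 in, y_c = 43.06 in

vertical leg: A = 16 × 150 = 2400.00, centroid at (8.00, 75.00).
horizontal leg: A = 120 × 18 = 2160.00, centroid at (76.00, 9.00).
gusset: A = ½·80·72 = 2880.00, centroid at (42.67, 42.00).
ΣA = 7440.00 in², ΣAx_c = 306240.00 in³, ΣAy_c = 320400.00 in³.
x_c = 306240.00/7440.00 = 41.16 in; y_c = 320400.00/7440.00 = 43.06 in.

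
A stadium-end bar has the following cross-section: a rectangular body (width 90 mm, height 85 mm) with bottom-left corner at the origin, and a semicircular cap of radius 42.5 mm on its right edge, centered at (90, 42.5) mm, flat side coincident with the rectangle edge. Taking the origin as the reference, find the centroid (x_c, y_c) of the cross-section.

x_c = 62.05 mm, y_c = 42.50 mm

rectangular body: A = 90 × 85 = 7650.00, centroid at (45.00, 42.50).
semicircular end: A = ½π·42.5² = 2837.25, centroid at (108.04, 42.50).
ΣA = 10487.25 mm²
ΣAx_c = (7650.00)(45.00) + (2837.25)(108.04) = 650779.66 mm³
ΣAy_c = (7650.00)(42.50) + (2837.25)(42.50) = 445708.16 mm³
x_c = 650779.66 / 10487.25 = 62.05 mm
y_c = 445708.16 / 10487.25 = 42.50 mm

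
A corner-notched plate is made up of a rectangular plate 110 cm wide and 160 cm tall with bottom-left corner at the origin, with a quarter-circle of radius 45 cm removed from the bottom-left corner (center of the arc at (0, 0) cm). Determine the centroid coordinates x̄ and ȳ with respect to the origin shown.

plate: A = 110 × 160 = 17600.00, centroid at (55.00, 80.00).
removed quarter-circle: A = −¼π·45² = -1590.43, centroid at (19.10, 19.10).
ΣA = 16009.57 cm², ΣAx̄ = 937625.00 cm³, ΣAȳ = 1377625.00 cm³.
x̄ = 937625.00/16009.57 = 58.57 cm; ȳ = 1377625.00/16009.57 = 86.05 cm.

x̄ = 58.57 cm, ȳ = 86.05 cm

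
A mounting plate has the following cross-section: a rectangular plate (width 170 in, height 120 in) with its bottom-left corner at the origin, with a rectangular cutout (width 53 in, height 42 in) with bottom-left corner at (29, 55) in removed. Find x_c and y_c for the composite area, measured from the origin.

x_c = 88.61 in, y_c = 58.04 in

plate: A = 170 × 120 = 20400.00, centroid at (85.00, 60.00).
hole: A = −(53 × 42) = -2226.00, centroid at (55.50, 76.00).
ΣA = 18174.00 in², ΣAx_c = 1610457.00 in³, ΣAy_c = 1054824.00 in³.
x_c = 1610457.00/18174.00 = 88.61 in; y_c = 1054824.00/18174.00 = 58.04 in.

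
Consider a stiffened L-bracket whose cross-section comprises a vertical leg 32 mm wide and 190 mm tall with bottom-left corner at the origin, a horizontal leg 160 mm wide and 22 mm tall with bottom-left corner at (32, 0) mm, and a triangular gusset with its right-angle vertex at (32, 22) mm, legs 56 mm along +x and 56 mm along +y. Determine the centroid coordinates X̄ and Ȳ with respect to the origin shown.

X̄ = 51.13 mm, Ȳ = 60.90 mm

vertical leg: A = 32 × 190 = 6080.00, centroid at (16.00, 95.00).
horizontal leg: A = 160 × 22 = 3520.00, centroid at (112.00, 11.00).
gusset: A = ½·56·56 = 1568.00, centroid at (50.67, 40.67).
ΣA = 11168.00 mm², ΣAX̄ = 570965.33 mm³, ΣAȲ = 680085.33 mm³.
X̄ = 570965.33/11168.00 = 51.13 mm; Ȳ = 680085.33/11168.00 = 60.90 mm.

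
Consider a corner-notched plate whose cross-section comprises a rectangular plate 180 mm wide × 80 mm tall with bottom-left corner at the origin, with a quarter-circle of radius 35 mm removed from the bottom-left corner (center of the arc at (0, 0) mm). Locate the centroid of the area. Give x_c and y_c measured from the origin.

Part | A | x̄ᵢ | ȳᵢ | A·x̄ᵢ | A·ȳᵢ
plate | 14400.00 | 90.00 | 40.00 | 1296000.00 | 576000.00
removed quarter-circle | -962.11 | 14.85 | 14.85 | -14291.67 | -14291.67
Σ | 13437.89 |  |  | 1281708.33 | 561708.33
x_c = 1281708.33 / 13437.89 = 95.38 mm
y_c = 561708.33 / 13437.89 = 41.80 mm

x_c = 95.38 mm, y_c = 41.80 mm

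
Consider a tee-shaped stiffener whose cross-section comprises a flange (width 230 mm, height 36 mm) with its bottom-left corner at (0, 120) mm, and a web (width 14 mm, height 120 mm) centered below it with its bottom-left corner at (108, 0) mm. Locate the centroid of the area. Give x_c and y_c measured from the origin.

Part | A | x̄ᵢ | ȳᵢ | A·x̄ᵢ | A·ȳᵢ
web | 1680.00 | 115.00 | 60.00 | 193200.00 | 100800.00
flange | 8280.00 | 115.00 | 138.00 | 952200.00 | 1142640.00
Σ | 9960.00 |  |  | 1145400.00 | 1243440.00
x_c = 1145400.00 / 9960.00 = 115.00 mm
y_c = 1243440.00 / 9960.00 = 124.84 mm

x_c = 115.00 mm, y_c = 124.84 mm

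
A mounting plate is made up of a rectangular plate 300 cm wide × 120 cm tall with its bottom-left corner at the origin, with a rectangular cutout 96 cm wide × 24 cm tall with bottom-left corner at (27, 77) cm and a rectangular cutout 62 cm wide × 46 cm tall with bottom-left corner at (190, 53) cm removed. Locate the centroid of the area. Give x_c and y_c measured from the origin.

x_c = 149.04 cm, y_c = 56.35 cm

Part | A | x̄ᵢ | ȳᵢ | A·x̄ᵢ | A·ȳᵢ
plate | 36000.00 | 150.00 | 60.00 | 5400000.00 | 2160000.00
hole 1 | -2304.00 | 75.00 | 89.00 | -172800.00 | -205056.00
hole 2 | -2852.00 | 221.00 | 76.00 | -630292.00 | -216752.00
Σ | 30844.00 |  |  | 4596908.00 | 1738192.00
x_c = 4596908.00 / 30844.00 = 149.04 cm
y_c = 1738192.00 / 30844.00 = 56.35 cm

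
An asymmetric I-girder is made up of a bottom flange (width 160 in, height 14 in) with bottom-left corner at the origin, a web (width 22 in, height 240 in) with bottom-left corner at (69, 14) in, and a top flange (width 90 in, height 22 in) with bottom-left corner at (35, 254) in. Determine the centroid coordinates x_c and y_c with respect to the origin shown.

x_c = 80.00 in, y_c = 131.36 in

Part | A | x̄ᵢ | ȳᵢ | A·x̄ᵢ | A·ȳᵢ
bottom flange | 2240.00 | 80.00 | 7.00 | 179200.00 | 15680.00
web | 5280.00 | 80.00 | 134.00 | 422400.00 | 707520.00
top flange | 1980.00 | 80.00 | 265.00 | 158400.00 | 524700.00
Σ | 9500.00 |  |  | 760000.00 | 1247900.00
x_c = 760000.00 / 9500.00 = 80.00 in
y_c = 1247900.00 / 9500.00 = 131.36 in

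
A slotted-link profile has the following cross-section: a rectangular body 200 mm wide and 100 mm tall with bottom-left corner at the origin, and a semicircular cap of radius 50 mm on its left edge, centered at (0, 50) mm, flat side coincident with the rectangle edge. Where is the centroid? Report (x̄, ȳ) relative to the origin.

Part | A | x̄ᵢ | ȳᵢ | A·x̄ᵢ | A·ȳᵢ
rectangular body | 20000.00 | 100.00 | 50.00 | 2000000.00 | 1000000.00
semicircular end | 3926.99 | -21.22 | 50.00 | -83333.33 | 196349.54
Σ | 23926.99 |  |  | 1916666.67 | 1196349.54
x̄ = 1916666.67 / 23926.99 = 80.10 mm
ȳ = 1196349.54 / 23926.99 = 50.00 mm

x̄ = 80.10 mm, ȳ = 50.00 mm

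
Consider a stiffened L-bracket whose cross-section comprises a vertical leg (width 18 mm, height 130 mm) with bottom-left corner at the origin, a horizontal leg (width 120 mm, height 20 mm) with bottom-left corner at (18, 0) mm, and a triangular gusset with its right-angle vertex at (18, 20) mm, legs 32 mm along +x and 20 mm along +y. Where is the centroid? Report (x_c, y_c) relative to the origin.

x_c = 42.97 mm, y_c = 36.49 mm

vertical leg: A = 18 × 130 = 2340.00, centroid at (9.00, 65.00).
horizontal leg: A = 120 × 20 = 2400.00, centroid at (78.00, 10.00).
gusset: A = ½·32·20 = 320.00, centroid at (28.67, 26.67).
ΣA = 5060.00 mm², ΣAx_c = 217433.33 mm³, ΣAy_c = 184633.33 mm³.
x_c = 217433.33/5060.00 = 42.97 mm; y_c = 184633.33/5060.00 = 36.49 mm.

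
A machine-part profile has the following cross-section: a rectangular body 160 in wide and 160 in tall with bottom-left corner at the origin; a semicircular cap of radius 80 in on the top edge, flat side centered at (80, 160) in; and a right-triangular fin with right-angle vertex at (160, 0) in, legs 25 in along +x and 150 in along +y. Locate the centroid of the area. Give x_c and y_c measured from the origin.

x_c = 84.41 in, y_c = 109.03 in

Part | A | x̄ᵢ | ȳᵢ | A·x̄ᵢ | A·ȳᵢ
rectangular body | 25600.00 | 80.00 | 80.00 | 2048000.00 | 2048000.00
semicircular top | 10053.10 | 80.00 | 193.95 | 804247.72 | 1949828.77
triangular fin | 1875.00 | 168.33 | 50.00 | 315625.00 | 93750.00
Σ | 37528.10 |  |  | 3167872.72 | 4091578.77
x_c = 3167872.72 / 37528.10 = 84.41 in
y_c = 4091578.77 / 37528.10 = 109.03 in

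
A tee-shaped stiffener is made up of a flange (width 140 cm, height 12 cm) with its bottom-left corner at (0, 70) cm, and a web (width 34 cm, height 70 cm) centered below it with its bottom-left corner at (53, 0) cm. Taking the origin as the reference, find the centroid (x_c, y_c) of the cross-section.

web: A = 34 × 70 = 2380.00, centroid at (70.00, 35.00).
flange: A = 140 × 12 = 1680.00, centroid at (70.00, 76.00).
ΣA = 4060.00 cm²
ΣAx_c = (2380.00)(70.00) + (1680.00)(70.00) = 284200.00 cm³
ΣAy_c = (2380.00)(35.00) + (1680.00)(76.00) = 210980.00 cm³
x_c = 284200.00 / 4060.00 = 70.00 cm
y_c = 210980.00 / 4060.00 = 51.97 cm

x_c = 70.00 cm, y_c = 51.97 cm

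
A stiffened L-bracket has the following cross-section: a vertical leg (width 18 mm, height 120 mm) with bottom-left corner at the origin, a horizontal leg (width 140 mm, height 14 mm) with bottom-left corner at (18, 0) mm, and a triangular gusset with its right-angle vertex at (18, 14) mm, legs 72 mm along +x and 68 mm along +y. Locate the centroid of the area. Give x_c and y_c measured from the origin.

x_c = 44.87 mm, y_c = 35.49 mm

Part | A | x̄ᵢ | ȳᵢ | A·x̄ᵢ | A·ȳᵢ
vertical leg | 2160.00 | 9.00 | 60.00 | 19440.00 | 129600.00
horizontal leg | 1960.00 | 88.00 | 7.00 | 172480.00 | 13720.00
gusset | 2448.00 | 42.00 | 36.67 | 102816.00 | 89760.00
Σ | 6568.00 |  |  | 294736.00 | 233080.00
x_c = 294736.00 / 6568.00 = 44.87 mm
y_c = 233080.00 / 6568.00 = 35.49 mm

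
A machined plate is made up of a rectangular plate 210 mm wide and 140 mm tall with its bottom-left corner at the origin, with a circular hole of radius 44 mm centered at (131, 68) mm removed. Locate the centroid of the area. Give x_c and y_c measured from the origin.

Part | A | x̄ᵢ | ȳᵢ | A·x̄ᵢ | A·ȳᵢ
plate | 29400.00 | 105.00 | 70.00 | 3087000.00 | 2058000.00
hole | -6082.12 | 131.00 | 68.00 | -796758.16 | -413584.39
Σ | 23317.88 |  |  | 2290241.84 | 1644415.61
x_c = 2290241.84 / 23317.88 = 98.22 mm
y_c = 1644415.61 / 23317.88 = 70.52 mm

x_c = 98.22 mm, y_c = 70.52 mm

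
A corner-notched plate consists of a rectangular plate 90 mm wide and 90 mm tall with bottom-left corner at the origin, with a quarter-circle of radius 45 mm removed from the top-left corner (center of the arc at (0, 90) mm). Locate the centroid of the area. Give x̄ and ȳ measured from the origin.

x̄ = 51.33 mm, ȳ = 38.67 mm

plate: A = 90 × 90 = 8100.00, centroid at (45.00, 45.00).
removed quarter-circle: A = −¼π·45² = -1590.43, centroid at (19.10, 70.90).
ΣA = 6509.57 mm², ΣAx̄ = 334125.00 mm³, ΣAȳ = 251736.18 mm³.
x̄ = 334125.00/6509.57 = 51.33 mm; ȳ = 251736.18/6509.57 = 38.67 mm.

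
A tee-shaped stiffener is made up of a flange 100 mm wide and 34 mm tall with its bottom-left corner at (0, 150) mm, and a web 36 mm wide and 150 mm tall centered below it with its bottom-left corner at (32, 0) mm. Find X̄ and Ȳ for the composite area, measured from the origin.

X̄ = 50.00 mm, Ȳ = 110.55 mm

Part | A | x̄ᵢ | ȳᵢ | A·x̄ᵢ | A·ȳᵢ
web | 5400.00 | 50.00 | 75.00 | 270000.00 | 405000.00
flange | 3400.00 | 50.00 | 167.00 | 170000.00 | 567800.00
Σ | 8800.00 |  |  | 440000.00 | 972800.00
X̄ = 440000.00 / 8800.00 = 50.00 mm
Ȳ = 972800.00 / 8800.00 = 110.55 mm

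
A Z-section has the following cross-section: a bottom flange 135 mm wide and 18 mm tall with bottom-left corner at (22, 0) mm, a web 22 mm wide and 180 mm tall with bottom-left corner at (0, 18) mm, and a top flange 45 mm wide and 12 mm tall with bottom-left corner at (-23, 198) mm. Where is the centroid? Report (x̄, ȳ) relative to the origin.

bottom flange: A = 135 × 18 = 2430.00, centroid at (89.50, 9.00).
web: A = 22 × 180 = 3960.00, centroid at (11.00, 108.00).
top flange: A = 45 × 12 = 540.00, centroid at (-0.50, 204.00).
ΣA = 6930.00 mm²
ΣAx̄ = (2430.00)(89.50) + (3960.00)(11.00) + (540.00)(-0.50) = 260775.00 mm³
ΣAȳ = (2430.00)(9.00) + (3960.00)(108.00) + (540.00)(204.00) = 559710.00 mm³
x̄ = 260775.00 / 6930.00 = 37.63 mm
ȳ = 559710.00 / 6930.00 = 80.77 mm

x̄ = 37.63 mm, ȳ = 80.77 mm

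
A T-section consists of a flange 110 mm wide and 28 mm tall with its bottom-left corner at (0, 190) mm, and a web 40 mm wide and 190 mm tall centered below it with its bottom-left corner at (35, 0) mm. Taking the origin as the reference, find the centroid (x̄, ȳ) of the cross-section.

x̄ = 55.00 mm, ȳ = 126.43 mm

Part | A | x̄ᵢ | ȳᵢ | A·x̄ᵢ | A·ȳᵢ
web | 7600.00 | 55.00 | 95.00 | 418000.00 | 722000.00
flange | 3080.00 | 55.00 | 204.00 | 169400.00 | 628320.00
Σ | 10680.00 |  |  | 587400.00 | 1350320.00
x̄ = 587400.00 / 10680.00 = 55.00 mm
ȳ = 1350320.00 / 10680.00 = 126.43 mm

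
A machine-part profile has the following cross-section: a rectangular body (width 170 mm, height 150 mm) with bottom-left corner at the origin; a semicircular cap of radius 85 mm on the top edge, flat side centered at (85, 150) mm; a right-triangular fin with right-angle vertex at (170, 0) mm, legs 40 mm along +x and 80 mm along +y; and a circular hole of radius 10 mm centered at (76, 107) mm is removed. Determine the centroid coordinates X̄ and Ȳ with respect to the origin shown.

X̄ = 89.20 mm, Ȳ = 105.76 mm

Part | A | x̄ᵢ | ȳᵢ | A·x̄ᵢ | A·ȳᵢ
rectangular body | 25500.00 | 85.00 | 75.00 | 2167500.00 | 1912500.00
semicircular top | 11349.00 | 85.00 | 186.08 | 964665.29 | 2111767.19
triangular fin | 1600.00 | 183.33 | 26.67 | 293333.33 | 42666.67
hole | -314.16 | 76.00 | 107.00 | -23876.10 | -33615.04
Σ | 38134.84 |  |  | 3401622.52 | 4033318.81
X̄ = 3401622.52 / 38134.84 = 89.20 mm
Ȳ = 4033318.81 / 38134.84 = 105.76 mm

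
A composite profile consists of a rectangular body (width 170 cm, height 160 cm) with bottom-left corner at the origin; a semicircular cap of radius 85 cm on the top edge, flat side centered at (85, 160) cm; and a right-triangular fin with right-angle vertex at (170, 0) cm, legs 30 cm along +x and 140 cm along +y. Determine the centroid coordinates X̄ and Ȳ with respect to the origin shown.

X̄ = 89.91 cm, Ȳ = 110.69 cm

rectangular body: A = 170 × 160 = 27200.00, centroid at (85.00, 80.00).
semicircular top: A = ½π·85² = 11349.00, centroid at (85.00, 196.08).
triangular fin: A = ½·30·140 = 2100.00, centroid at (180.00, 46.67).
ΣA = 40649.00 cm², ΣAX̄ = 3654665.29 cm³, ΣAȲ = 4499257.22 cm³.
X̄ = 3654665.29/40649.00 = 89.91 cm; Ȳ = 4499257.22/40649.00 = 110.69 cm.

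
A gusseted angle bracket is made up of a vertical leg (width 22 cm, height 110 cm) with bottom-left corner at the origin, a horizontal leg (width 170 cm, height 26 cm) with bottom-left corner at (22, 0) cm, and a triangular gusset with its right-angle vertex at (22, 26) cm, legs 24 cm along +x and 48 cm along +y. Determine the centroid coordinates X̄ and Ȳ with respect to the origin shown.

X̄ = 69.69 cm, Ȳ = 28.96 cm

Part | A | x̄ᵢ | ȳᵢ | A·x̄ᵢ | A·ȳᵢ
vertical leg | 2420.00 | 11.00 | 55.00 | 26620.00 | 133100.00
horizontal leg | 4420.00 | 107.00 | 13.00 | 472940.00 | 57460.00
gusset | 576.00 | 30.00 | 42.00 | 17280.00 | 24192.00
Σ | 7416.00 |  |  | 516840.00 | 214752.00
X̄ = 516840.00 / 7416.00 = 69.69 cm
Ȳ = 214752.00 / 7416.00 = 28.96 cm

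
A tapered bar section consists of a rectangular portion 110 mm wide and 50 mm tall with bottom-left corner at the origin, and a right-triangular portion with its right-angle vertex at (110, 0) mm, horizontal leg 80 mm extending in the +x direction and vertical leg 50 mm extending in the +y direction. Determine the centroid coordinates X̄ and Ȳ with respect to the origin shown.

X̄ = 76.78 mm, Ȳ = 22.78 mm

rectangular portion: A = 110 × 50 = 5500.00, centroid at (55.00, 25.00).
triangular portion: A = ½·80·50 = 2000.00, centroid at (136.67, 16.67).
ΣA = 7500.00 mm², ΣAX̄ = 575833.33 mm³, ΣAȲ = 170833.33 mm³.
X̄ = 575833.33/7500.00 = 76.78 mm; Ȳ = 170833.33/7500.00 = 22.78 mm.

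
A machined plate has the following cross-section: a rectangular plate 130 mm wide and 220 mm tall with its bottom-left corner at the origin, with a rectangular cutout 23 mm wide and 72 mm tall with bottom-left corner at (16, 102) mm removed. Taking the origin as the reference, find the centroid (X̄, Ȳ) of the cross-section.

X̄ = 67.30 mm, Ȳ = 108.28 mm

plate: A = 130 × 220 = 28600.00, centroid at (65.00, 110.00).
hole: A = −(23 × 72) = -1656.00, centroid at (27.50, 138.00).
ΣA = 26944.00 mm², ΣAX̄ = 1813460.00 mm³, ΣAȲ = 2917472.00 mm³.
X̄ = 1813460.00/26944.00 = 67.30 mm; Ȳ = 2917472.00/26944.00 = 108.28 mm.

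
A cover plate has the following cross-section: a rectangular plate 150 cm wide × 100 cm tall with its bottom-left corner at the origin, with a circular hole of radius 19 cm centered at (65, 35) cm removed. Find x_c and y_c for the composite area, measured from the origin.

Part | A | x̄ᵢ | ȳᵢ | A·x̄ᵢ | A·ȳᵢ
plate | 15000.00 | 75.00 | 50.00 | 1125000.00 | 750000.00
hole | -1134.11 | 65.00 | 35.00 | -73717.47 | -39694.02
Σ | 13865.89 |  |  | 1051282.53 | 710305.98
x_c = 1051282.53 / 13865.89 = 75.82 cm
y_c = 710305.98 / 13865.89 = 51.23 cm

x_c = 75.82 cm, y_c = 51.23 cm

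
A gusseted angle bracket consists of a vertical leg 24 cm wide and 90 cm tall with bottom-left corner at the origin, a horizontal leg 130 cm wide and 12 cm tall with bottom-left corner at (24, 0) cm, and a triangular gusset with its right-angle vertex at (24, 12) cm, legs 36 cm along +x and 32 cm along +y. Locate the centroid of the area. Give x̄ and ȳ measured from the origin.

vertical leg: A = 24 × 90 = 2160.00, centroid at (12.00, 45.00).
horizontal leg: A = 130 × 12 = 1560.00, centroid at (89.00, 6.00).
gusset: A = ½·36·32 = 576.00, centroid at (36.00, 22.67).
ΣA = 4296.00 cm², ΣAx̄ = 185496.00 cm³, ΣAȳ = 119616.00 cm³.
x̄ = 185496.00/4296.00 = 43.18 cm; ȳ = 119616.00/4296.00 = 27.84 cm.

x̄ = 43.18 cm, ȳ = 27.84 cm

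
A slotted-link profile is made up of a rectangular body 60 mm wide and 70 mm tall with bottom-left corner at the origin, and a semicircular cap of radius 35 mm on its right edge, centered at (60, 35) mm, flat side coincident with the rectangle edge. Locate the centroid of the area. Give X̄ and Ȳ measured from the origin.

Part | A | x̄ᵢ | ȳᵢ | A·x̄ᵢ | A·ȳᵢ
rectangular body | 4200.00 | 30.00 | 35.00 | 126000.00 | 147000.00
semicircular end | 1924.23 | 74.85 | 35.00 | 144036.86 | 67347.89
Σ | 6124.23 |  |  | 270036.86 | 214347.89
X̄ = 270036.86 / 6124.23 = 44.09 mm
Ȳ = 214347.89 / 6124.23 = 35.00 mm

X̄ = 44.09 mm, Ȳ = 35.00 mm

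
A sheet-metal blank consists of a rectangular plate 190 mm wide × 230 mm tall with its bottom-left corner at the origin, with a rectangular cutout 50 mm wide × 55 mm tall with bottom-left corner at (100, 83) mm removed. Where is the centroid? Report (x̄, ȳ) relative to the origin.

x̄ = 92.99 mm, ȳ = 115.30 mm

plate: A = 190 × 230 = 43700.00, centroid at (95.00, 115.00).
hole: A = −(50 × 55) = -2750.00, centroid at (125.00, 110.50).
ΣA = 40950.00 mm², ΣAx̄ = 3807750.00 mm³, ΣAȳ = 4721625.00 mm³.
x̄ = 3807750.00/40950.00 = 92.99 mm; ȳ = 4721625.00/40950.00 = 115.30 mm.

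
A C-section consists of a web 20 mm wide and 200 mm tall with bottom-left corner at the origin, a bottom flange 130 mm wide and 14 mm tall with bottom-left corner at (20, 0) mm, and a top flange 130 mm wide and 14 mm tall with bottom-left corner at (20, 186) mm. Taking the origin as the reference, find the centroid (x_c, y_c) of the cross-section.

x_c = 45.73 mm, y_c = 100.00 mm

Part | A | x̄ᵢ | ȳᵢ | A·x̄ᵢ | A·ȳᵢ
web | 4000.00 | 10.00 | 100.00 | 40000.00 | 400000.00
bottom flange | 1820.00 | 85.00 | 7.00 | 154700.00 | 12740.00
top flange | 1820.00 | 85.00 | 193.00 | 154700.00 | 351260.00
Σ | 7640.00 |  |  | 349400.00 | 764000.00
x_c = 349400.00 / 7640.00 = 45.73 mm
y_c = 764000.00 / 7640.00 = 100.00 mm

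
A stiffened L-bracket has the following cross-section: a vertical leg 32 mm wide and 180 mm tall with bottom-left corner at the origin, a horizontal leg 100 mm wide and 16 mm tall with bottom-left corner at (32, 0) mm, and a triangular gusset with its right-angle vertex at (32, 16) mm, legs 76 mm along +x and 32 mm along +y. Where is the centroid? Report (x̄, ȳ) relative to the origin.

Part | A | x̄ᵢ | ȳᵢ | A·x̄ᵢ | A·ȳᵢ
vertical leg | 5760.00 | 16.00 | 90.00 | 92160.00 | 518400.00
horizontal leg | 1600.00 | 82.00 | 8.00 | 131200.00 | 12800.00
gusset | 1216.00 | 57.33 | 26.67 | 69717.33 | 32426.67
Σ | 8576.00 |  |  | 293077.33 | 563626.67
x̄ = 293077.33 / 8576.00 = 34.17 mm
ȳ = 563626.67 / 8576.00 = 65.72 mm

x̄ = 34.17 mm, ȳ = 65.72 mm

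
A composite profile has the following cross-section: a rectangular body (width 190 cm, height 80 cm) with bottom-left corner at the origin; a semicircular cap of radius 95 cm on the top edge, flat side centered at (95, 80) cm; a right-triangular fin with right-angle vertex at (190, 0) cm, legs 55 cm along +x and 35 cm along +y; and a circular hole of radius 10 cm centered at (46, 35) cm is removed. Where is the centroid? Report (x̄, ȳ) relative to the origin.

Part | A | x̄ᵢ | ȳᵢ | A·x̄ᵢ | A·ȳᵢ
rectangular body | 15200.00 | 95.00 | 40.00 | 1444000.00 | 608000.00
semicircular top | 14176.44 | 95.00 | 120.32 | 1346761.50 | 1705698.28
triangular fin | 962.50 | 208.33 | 11.67 | 200520.83 | 11229.17
hole | -314.16 | 46.00 | 35.00 | -14451.33 | -10995.57
Σ | 30024.78 |  |  | 2976831.01 | 2313931.87
x̄ = 2976831.01 / 30024.78 = 99.15 cm
ȳ = 2313931.87 / 30024.78 = 77.07 cm

x̄ = 99.15 cm, ȳ = 77.07 cm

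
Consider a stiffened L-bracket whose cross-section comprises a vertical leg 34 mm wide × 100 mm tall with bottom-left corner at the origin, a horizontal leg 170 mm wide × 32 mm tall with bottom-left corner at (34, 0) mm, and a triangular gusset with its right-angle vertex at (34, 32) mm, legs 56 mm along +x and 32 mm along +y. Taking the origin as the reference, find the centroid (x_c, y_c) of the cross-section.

x_c = 77.27 mm, y_c = 30.33 mm

vertical leg: A = 34 × 100 = 3400.00, centroid at (17.00, 50.00).
horizontal leg: A = 170 × 32 = 5440.00, centroid at (119.00, 16.00).
gusset: A = ½·56·32 = 896.00, centroid at (52.67, 42.67).
ΣA = 9736.00 mm², ΣAx_c = 752349.33 mm³, ΣAy_c = 295269.33 mm³.
x_c = 752349.33/9736.00 = 77.27 mm; y_c = 295269.33/9736.00 = 30.33 mm.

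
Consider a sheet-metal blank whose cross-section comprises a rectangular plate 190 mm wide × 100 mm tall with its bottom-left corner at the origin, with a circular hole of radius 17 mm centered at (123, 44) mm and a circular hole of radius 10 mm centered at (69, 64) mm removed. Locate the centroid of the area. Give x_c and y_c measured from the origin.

x_c = 94.03 mm, y_c = 50.06 mm

plate: A = 190 × 100 = 19000.00, centroid at (95.00, 50.00).
hole 1: A = −π·17² = -907.92, centroid at (123.00, 44.00).
hole 2: A = −π·10² = -314.16, centroid at (69.00, 64.00).
ΣA = 17777.92 mm²
ΣAx_c = (19000.00)(95.00) + (-907.92)(123.00) + (-314.16)(69.00) = 1671648.82 mm³
ΣAy_c = (19000.00)(50.00) + (-907.92)(44.00) + (-314.16)(64.00) = 889945.31 mm³
x_c = 1671648.82 / 17777.92 = 94.03 mm
y_c = 889945.31 / 17777.92 = 50.06 mm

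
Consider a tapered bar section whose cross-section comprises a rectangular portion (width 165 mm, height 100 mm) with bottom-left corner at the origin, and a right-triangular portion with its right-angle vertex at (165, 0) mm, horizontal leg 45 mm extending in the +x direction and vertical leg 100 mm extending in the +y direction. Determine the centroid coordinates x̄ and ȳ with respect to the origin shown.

Part | A | x̄ᵢ | ȳᵢ | A·x̄ᵢ | A·ȳᵢ
rectangular portion | 16500.00 | 82.50 | 50.00 | 1361250.00 | 825000.00
triangular portion | 2250.00 | 180.00 | 33.33 | 405000.00 | 75000.00
Σ | 18750.00 |  |  | 1766250.00 | 900000.00
x̄ = 1766250.00 / 18750.00 = 94.20 mm
ȳ = 900000.00 / 18750.00 = 48.00 mm

x̄ = 94.20 mm, ȳ = 48.00 mm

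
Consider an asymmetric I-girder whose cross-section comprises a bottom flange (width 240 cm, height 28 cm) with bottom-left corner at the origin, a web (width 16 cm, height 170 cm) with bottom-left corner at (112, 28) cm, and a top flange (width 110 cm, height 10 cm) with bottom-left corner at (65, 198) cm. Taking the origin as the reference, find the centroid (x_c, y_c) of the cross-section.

x_c = 120.00 cm, y_c = 59.27 cm

Part | A | x̄ᵢ | ȳᵢ | A·x̄ᵢ | A·ȳᵢ
bottom flange | 6720.00 | 120.00 | 14.00 | 806400.00 | 94080.00
web | 2720.00 | 120.00 | 113.00 | 326400.00 | 307360.00
top flange | 1100.00 | 120.00 | 203.00 | 132000.00 | 223300.00
Σ | 10540.00 |  |  | 1264800.00 | 624740.00
x_c = 1264800.00 / 10540.00 = 120.00 cm
y_c = 624740.00 / 10540.00 = 59.27 cm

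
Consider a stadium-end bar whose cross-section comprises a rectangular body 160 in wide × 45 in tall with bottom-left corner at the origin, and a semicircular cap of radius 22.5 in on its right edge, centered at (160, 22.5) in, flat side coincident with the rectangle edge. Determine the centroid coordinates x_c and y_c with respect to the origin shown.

x_c = 88.91 in, y_c = 22.50 in

rectangular body: A = 160 × 45 = 7200.00, centroid at (80.00, 22.50).
semicircular end: A = ½π·22.5² = 795.22, centroid at (169.55, 22.50).
ΣA = 7995.22 in²
ΣAx_c = (7200.00)(80.00) + (795.22)(169.55) = 710828.25 in³
ΣAy_c = (7200.00)(22.50) + (795.22)(22.50) = 179892.35 in³
x_c = 710828.25 / 7995.22 = 88.91 in
y_c = 179892.35 / 7995.22 = 22.50 in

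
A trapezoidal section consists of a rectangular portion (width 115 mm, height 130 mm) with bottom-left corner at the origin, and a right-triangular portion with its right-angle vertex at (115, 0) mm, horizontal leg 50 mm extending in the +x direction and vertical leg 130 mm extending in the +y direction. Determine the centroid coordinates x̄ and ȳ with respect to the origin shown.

x̄ = 70.74 mm, ȳ = 61.13 mm

Part | A | x̄ᵢ | ȳᵢ | A·x̄ᵢ | A·ȳᵢ
rectangular portion | 14950.00 | 57.50 | 65.00 | 859625.00 | 971750.00
triangular portion | 3250.00 | 131.67 | 43.33 | 427916.67 | 140833.33
Σ | 18200.00 |  |  | 1287541.67 | 1112583.33
x̄ = 1287541.67 / 18200.00 = 70.74 mm
ȳ = 1112583.33 / 18200.00 = 61.13 mm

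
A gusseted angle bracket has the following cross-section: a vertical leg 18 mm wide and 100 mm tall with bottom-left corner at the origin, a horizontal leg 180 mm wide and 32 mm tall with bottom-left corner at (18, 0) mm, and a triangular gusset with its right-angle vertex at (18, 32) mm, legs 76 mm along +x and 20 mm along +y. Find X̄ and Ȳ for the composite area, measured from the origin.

vertical leg: A = 18 × 100 = 1800.00, centroid at (9.00, 50.00).
horizontal leg: A = 180 × 32 = 5760.00, centroid at (108.00, 16.00).
gusset: A = ½·76·20 = 760.00, centroid at (43.33, 38.67).
ΣA = 8320.00 mm², ΣAX̄ = 671213.33 mm³, ΣAȲ = 211546.67 mm³.
X̄ = 671213.33/8320.00 = 80.67 mm; Ȳ = 211546.67/8320.00 = 25.43 mm.

X̄ = 80.67 mm, Ȳ = 25.43 mm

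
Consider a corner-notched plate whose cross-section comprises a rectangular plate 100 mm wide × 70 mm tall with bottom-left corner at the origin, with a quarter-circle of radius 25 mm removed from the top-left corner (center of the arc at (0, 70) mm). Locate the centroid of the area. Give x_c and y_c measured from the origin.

x_c = 52.97 mm, y_c = 33.16 mm

Part | A | x̄ᵢ | ȳᵢ | A·x̄ᵢ | A·ȳᵢ
plate | 7000.00 | 50.00 | 35.00 | 350000.00 | 245000.00
removed quarter-circle | -490.87 | 10.61 | 59.39 | -5208.33 | -29152.84
Σ | 6509.13 |  |  | 344791.67 | 215847.16
x_c = 344791.67 / 6509.13 = 52.97 mm
y_c = 215847.16 / 6509.13 = 33.16 mm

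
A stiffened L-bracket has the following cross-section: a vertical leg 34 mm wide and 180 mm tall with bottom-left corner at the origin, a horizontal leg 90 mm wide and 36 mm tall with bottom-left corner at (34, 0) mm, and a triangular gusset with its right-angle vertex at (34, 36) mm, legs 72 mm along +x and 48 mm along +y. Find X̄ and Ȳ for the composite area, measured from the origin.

Part | A | x̄ᵢ | ȳᵢ | A·x̄ᵢ | A·ȳᵢ
vertical leg | 6120.00 | 17.00 | 90.00 | 104040.00 | 550800.00
horizontal leg | 3240.00 | 79.00 | 18.00 | 255960.00 | 58320.00
gusset | 1728.00 | 58.00 | 52.00 | 100224.00 | 89856.00
Σ | 11088.00 |  |  | 460224.00 | 698976.00
X̄ = 460224.00 / 11088.00 = 41.51 mm
Ȳ = 698976.00 / 11088.00 = 63.04 mm

X̄ = 41.51 mm, Ȳ = 63.04 mm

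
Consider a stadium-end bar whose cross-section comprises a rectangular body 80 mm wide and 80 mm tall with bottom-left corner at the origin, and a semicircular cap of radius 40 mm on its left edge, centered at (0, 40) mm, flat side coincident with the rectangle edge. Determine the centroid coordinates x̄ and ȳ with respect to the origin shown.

Part | A | x̄ᵢ | ȳᵢ | A·x̄ᵢ | A·ȳᵢ
rectangular body | 6400.00 | 40.00 | 40.00 | 256000.00 | 256000.00
semicircular end | 2513.27 | -16.98 | 40.00 | -42666.67 | 100530.96
Σ | 8913.27 |  |  | 213333.33 | 356530.96
x̄ = 213333.33 / 8913.27 = 23.93 mm
ȳ = 356530.96 / 8913.27 = 40.00 mm

x̄ = 23.93 mm, ȳ = 40.00 mm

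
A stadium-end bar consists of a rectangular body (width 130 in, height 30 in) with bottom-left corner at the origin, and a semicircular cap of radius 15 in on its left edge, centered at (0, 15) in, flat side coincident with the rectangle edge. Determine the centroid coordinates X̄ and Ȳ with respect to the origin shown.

X̄ = 59.07 in, Ȳ = 15.00 in

rectangular body: A = 130 × 30 = 3900.00, centroid at (65.00, 15.00).
semicircular end: A = ½π·15² = 353.43, centroid at (-6.37, 15.00).
ΣA = 4253.43 in²
ΣAX̄ = (3900.00)(65.00) + (353.43)(-6.37) = 251250.00 in³
ΣAȲ = (3900.00)(15.00) + (353.43)(15.00) = 63801.44 in³
X̄ = 251250.00 / 4253.43 = 59.07 in
Ȳ = 63801.44 / 4253.43 = 15.00 in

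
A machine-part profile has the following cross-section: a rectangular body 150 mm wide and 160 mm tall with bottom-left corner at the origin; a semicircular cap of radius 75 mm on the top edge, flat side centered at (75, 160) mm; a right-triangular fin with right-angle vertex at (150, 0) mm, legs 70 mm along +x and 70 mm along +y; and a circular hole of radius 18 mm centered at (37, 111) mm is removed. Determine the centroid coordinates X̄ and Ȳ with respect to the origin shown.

rectangular body: A = 150 × 160 = 24000.00, centroid at (75.00, 80.00).
semicircular top: A = ½π·75² = 8835.73, centroid at (75.00, 191.83).
triangular fin: A = ½·70·70 = 2450.00, centroid at (173.33, 23.33).
hole: A = −π·18² = -1017.88, centroid at (37.00, 111.00).
ΣA = 34267.85 mm²
ΣAX̄ = (24000.00)(75.00) + (8835.73)(75.00) + (2450.00)(173.33) + (-1017.88)(37.00) = 2849684.95 mm³
ΣAȲ = (24000.00)(80.00) + (8835.73)(191.83) + (2450.00)(23.33) + (-1017.88)(111.00) = 3559149.12 mm³
X̄ = 2849684.95 / 34267.85 = 83.16 mm
Ȳ = 3559149.12 / 34267.85 = 103.86 mm

X̄ = 83.16 mm, Ȳ = 103.86 mm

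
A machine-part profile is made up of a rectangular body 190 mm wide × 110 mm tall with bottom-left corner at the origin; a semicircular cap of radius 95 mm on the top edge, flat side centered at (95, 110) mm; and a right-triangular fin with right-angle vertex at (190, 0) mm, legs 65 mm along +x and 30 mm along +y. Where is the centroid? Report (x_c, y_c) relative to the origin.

x_c = 98.16 mm, y_c = 91.27 mm

rectangular body: A = 190 × 110 = 20900.00, centroid at (95.00, 55.00).
semicircular top: A = ½π·95² = 14176.44, centroid at (95.00, 150.32).
triangular fin: A = ½·65·30 = 975.00, centroid at (211.67, 10.00).
ΣA = 36051.44 mm²
ΣAx_c = (20900.00)(95.00) + (14176.44)(95.00) + (975.00)(211.67) = 3538636.50 mm³
ΣAy_c = (20900.00)(55.00) + (14176.44)(150.32) + (975.00)(10.00) = 3290241.39 mm³
x_c = 3538636.50 / 36051.44 = 98.16 mm
y_c = 3290241.39 / 36051.44 = 91.27 mm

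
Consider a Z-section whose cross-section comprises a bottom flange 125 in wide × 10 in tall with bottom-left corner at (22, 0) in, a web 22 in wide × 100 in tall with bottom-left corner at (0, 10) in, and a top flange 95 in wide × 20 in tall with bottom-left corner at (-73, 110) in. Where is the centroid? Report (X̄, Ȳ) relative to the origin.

X̄ = 15.21 in, Ȳ = 68.46 in

bottom flange: A = 125 × 10 = 1250.00, centroid at (84.50, 5.00).
web: A = 22 × 100 = 2200.00, centroid at (11.00, 60.00).
top flange: A = 95 × 20 = 1900.00, centroid at (-25.50, 120.00).
ΣA = 5350.00 in², ΣAX̄ = 81375.00 in³, ΣAȲ = 366250.00 in³.
X̄ = 81375.00/5350.00 = 15.21 in; Ȳ = 366250.00/5350.00 = 68.46 in.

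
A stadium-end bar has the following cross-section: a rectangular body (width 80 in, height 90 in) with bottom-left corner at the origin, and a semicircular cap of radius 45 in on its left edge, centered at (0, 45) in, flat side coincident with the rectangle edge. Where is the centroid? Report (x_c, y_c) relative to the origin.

Part | A | x̄ᵢ | ȳᵢ | A·x̄ᵢ | A·ȳᵢ
rectangular body | 7200.00 | 40.00 | 45.00 | 288000.00 | 324000.00
semicircular end | 3180.86 | -19.10 | 45.00 | -60750.00 | 143138.82
Σ | 10380.86 |  |  | 227250.00 | 467138.82
x_c = 227250.00 / 10380.86 = 21.89 in
y_c = 467138.82 / 10380.86 = 45.00 in

x_c = 21.89 in, y_c = 45.00 in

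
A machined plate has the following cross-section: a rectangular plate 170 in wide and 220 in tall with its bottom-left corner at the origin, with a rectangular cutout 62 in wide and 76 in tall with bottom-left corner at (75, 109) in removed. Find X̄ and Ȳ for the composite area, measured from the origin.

plate: A = 170 × 220 = 37400.00, centroid at (85.00, 110.00).
hole: A = −(62 × 76) = -4712.00, centroid at (106.00, 147.00).
ΣA = 32688.00 in², ΣAX̄ = 2679528.00 in³, ΣAȲ = 3421336.00 in³.
X̄ = 2679528.00/32688.00 = 81.97 in; Ȳ = 3421336.00/32688.00 = 104.67 in.

X̄ = 81.97 in, Ȳ = 104.67 in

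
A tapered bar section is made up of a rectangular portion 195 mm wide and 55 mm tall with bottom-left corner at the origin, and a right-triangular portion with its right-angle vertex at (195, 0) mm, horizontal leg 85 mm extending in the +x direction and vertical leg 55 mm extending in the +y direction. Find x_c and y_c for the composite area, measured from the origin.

rectangular portion: A = 195 × 55 = 10725.00, centroid at (97.50, 27.50).
triangular portion: A = ½·85·55 = 2337.50, centroid at (223.33, 18.33).
ΣA = 13062.50 mm²
ΣAx_c = (10725.00)(97.50) + (2337.50)(223.33) = 1567729.17 mm³
ΣAy_c = (10725.00)(27.50) + (2337.50)(18.33) = 337791.67 mm³
x_c = 1567729.17 / 13062.50 = 120.02 mm
y_c = 337791.67 / 13062.50 = 25.86 mm

x_c = 120.02 mm, y_c = 25.86 mm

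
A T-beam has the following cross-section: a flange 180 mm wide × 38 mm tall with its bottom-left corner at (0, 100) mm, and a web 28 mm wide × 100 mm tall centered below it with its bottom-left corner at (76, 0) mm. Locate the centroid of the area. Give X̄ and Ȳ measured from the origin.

web: A = 28 × 100 = 2800.00, centroid at (90.00, 50.00).
flange: A = 180 × 38 = 6840.00, centroid at (90.00, 119.00).
ΣA = 9640.00 mm²
ΣAX̄ = (2800.00)(90.00) + (6840.00)(90.00) = 867600.00 mm³
ΣAȲ = (2800.00)(50.00) + (6840.00)(119.00) = 953960.00 mm³
X̄ = 867600.00 / 9640.00 = 90.00 mm
Ȳ = 953960.00 / 9640.00 = 98.96 mm

X̄ = 90.00 mm, Ȳ = 98.96 mm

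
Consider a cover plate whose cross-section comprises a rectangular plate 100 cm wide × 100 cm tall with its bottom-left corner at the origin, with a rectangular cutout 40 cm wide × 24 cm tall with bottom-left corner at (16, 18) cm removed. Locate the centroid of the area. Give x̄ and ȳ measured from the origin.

x̄ = 51.49 cm, ȳ = 52.12 cm

Part | A | x̄ᵢ | ȳᵢ | A·x̄ᵢ | A·ȳᵢ
plate | 10000.00 | 50.00 | 50.00 | 500000.00 | 500000.00
hole | -960.00 | 36.00 | 30.00 | -34560.00 | -28800.00
Σ | 9040.00 |  |  | 465440.00 | 471200.00
x̄ = 465440.00 / 9040.00 = 51.49 cm
ȳ = 471200.00 / 9040.00 = 52.12 cm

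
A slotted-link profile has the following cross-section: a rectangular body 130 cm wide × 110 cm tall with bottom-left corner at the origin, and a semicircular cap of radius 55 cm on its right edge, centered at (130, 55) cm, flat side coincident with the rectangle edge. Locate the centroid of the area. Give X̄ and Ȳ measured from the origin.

rectangular body: A = 130 × 110 = 14300.00, centroid at (65.00, 55.00).
semicircular end: A = ½π·55² = 4751.66, centroid at (153.34, 55.00).
ΣA = 19051.66 cm², ΣAX̄ = 1658132.32 cm³, ΣAȲ = 1047841.24 cm³.
X̄ = 1658132.32/19051.66 = 87.03 cm; Ȳ = 1047841.24/19051.66 = 55.00 cm.

X̄ = 87.03 cm, Ȳ = 55.00 cm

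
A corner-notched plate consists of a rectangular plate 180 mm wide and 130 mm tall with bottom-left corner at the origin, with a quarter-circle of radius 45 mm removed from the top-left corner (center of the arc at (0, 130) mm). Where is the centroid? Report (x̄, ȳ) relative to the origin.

x̄ = 95.17 mm, ȳ = 61.65 mm

Part | A | x̄ᵢ | ȳᵢ | A·x̄ᵢ | A·ȳᵢ
plate | 23400.00 | 90.00 | 65.00 | 2106000.00 | 1521000.00
removed quarter-circle | -1590.43 | 19.10 | 110.90 | -30375.00 | -176381.07
Σ | 21809.57 |  |  | 2075625.00 | 1344618.93
x̄ = 2075625.00 / 21809.57 = 95.17 mm
ȳ = 1344618.93 / 21809.57 = 61.65 mm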